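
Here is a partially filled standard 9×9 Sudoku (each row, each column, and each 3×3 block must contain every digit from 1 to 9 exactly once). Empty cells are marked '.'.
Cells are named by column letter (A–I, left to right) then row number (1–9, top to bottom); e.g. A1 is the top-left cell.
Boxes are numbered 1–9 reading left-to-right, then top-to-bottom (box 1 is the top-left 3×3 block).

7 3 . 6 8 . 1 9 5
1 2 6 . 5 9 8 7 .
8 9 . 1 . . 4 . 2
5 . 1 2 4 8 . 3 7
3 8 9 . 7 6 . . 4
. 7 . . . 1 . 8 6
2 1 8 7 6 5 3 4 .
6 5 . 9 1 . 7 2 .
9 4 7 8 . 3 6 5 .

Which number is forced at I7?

Row 7 already contains {1, 2, 3, 4, 5, 6, 7, 8}.
Column I already contains {2, 4, 5, 6, 7}.
Its 3×3 block (box 9) already contains {2, 3, 4, 5, 6, 7}.
The only value from 1–9 not eliminated is 9, so I7 = 9.

9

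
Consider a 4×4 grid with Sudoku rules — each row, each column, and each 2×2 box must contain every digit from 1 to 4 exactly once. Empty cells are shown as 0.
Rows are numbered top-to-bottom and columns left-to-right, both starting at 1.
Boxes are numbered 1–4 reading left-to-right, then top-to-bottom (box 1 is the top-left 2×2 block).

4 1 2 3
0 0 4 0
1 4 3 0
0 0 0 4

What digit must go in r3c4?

Row 3 already contains {1, 3, 4}.
Column 4 already contains {3, 4}.
Its 2×2 block (box 4) already contains {3, 4}.
The only value from 1–4 not eliminated is 2, so r3c4 = 2.

2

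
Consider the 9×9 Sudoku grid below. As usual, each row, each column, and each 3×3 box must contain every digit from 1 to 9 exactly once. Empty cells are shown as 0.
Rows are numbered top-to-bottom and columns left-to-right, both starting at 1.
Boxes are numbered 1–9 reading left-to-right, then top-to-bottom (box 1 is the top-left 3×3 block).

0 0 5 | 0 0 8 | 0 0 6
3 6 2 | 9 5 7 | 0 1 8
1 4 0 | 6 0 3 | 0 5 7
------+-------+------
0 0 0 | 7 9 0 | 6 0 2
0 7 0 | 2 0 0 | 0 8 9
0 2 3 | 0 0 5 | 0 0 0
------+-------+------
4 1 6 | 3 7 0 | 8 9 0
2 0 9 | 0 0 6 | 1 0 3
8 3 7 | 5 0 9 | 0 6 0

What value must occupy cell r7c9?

Row 7 already contains {1, 3, 4, 6, 7, 8, 9}.
Column 9 already contains {2, 3, 6, 7, 8, 9}.
Its 3×3 block (box 9) already contains {1, 3, 6, 8, 9}.
The only value from 1–9 not eliminated is 5, so r7c9 = 5.

5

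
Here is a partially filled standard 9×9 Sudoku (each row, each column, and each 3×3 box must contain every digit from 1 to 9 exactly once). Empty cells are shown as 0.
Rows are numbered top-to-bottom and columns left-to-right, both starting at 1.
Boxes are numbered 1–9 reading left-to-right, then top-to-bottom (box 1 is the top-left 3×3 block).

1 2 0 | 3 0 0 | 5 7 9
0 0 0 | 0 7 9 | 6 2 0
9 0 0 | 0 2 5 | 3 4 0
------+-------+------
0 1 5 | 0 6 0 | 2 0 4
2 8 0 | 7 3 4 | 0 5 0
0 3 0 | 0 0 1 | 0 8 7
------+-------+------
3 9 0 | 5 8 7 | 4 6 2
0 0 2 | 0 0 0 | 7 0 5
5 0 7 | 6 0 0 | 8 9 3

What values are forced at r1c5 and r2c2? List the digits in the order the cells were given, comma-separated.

For r1c5:
  Row 1 already contains {1, 2, 3, 5, 7, 9}.
  Column 5 already contains {2, 3, 6, 7, 8}.
  Its 3×3 block (box 2) already contains {2, 3, 5, 7, 9}.
  The only value from 1–9 not eliminated is 4, so r1c5 = 4.
For r2c2:
  Consider where 5 can go in row 2.
  r2c1 is out (column 1 already has a 5).
  r2c3 is out (column 3 already has a 5).
  r2c4 is out (column 4 already has a 5).
  r2c9 is out (column 9 already has a 5).
  So the only cell in row 2 that can hold 5 is r2c2.
  So r2c2 = 5.

4,5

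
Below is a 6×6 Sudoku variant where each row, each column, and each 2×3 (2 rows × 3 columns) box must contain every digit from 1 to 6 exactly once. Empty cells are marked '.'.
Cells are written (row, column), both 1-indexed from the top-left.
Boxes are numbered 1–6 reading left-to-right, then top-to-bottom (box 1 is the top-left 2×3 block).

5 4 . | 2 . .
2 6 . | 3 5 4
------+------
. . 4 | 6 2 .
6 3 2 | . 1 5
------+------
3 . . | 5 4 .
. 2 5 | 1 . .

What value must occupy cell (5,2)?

Row 5 already contains {3, 4, 5}.
Column 2 already contains {2, 3, 4, 6}.
Its 2×3 block (box 5) already contains {2, 3, 5}.
The only value from 1–6 not eliminated is 1, so (5,2) = 1.

1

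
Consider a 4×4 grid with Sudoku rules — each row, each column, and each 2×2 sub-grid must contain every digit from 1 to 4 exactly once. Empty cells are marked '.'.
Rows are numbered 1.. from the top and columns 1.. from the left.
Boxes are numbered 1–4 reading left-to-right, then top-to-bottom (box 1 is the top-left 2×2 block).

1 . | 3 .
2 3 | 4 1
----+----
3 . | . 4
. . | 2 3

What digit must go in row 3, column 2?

Cell row 3, column 2 itself could take any of {1, 2} by direct elimination.
Consider where 2 can go in box 3.
row 4, column 1 is out (row 4 already has a 2).
row 4, column 2 is out (row 4 already has a 2).
So the only cell in box 3 that can hold 2 is row 3, column 2.
Therefore row 3, column 2 = 2.

2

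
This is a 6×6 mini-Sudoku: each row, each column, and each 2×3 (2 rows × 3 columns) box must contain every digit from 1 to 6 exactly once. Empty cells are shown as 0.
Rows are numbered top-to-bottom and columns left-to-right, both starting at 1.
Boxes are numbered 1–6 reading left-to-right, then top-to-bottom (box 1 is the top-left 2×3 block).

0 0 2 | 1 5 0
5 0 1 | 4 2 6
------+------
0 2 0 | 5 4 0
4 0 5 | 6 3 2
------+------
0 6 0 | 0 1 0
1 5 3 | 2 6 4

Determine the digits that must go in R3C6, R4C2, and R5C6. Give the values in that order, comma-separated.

For R3C6:
  Row 3 already contains {2, 4, 5}.
  Column 6 already contains {2, 4, 6}.
  Its 2×3 block (box 4) already contains {2, 3, 4, 5, 6}.
  The only value from 1–6 not eliminated is 1, so R3C6 = 1.
For R4C2:
  Row 4 already contains {2, 3, 4, 5, 6}.
  Column 2 already contains {2, 5, 6}.
  Its 2×3 block (box 3) already contains {2, 4, 5}.
  The only value from 1–6 not eliminated is 1, so R4C2 = 1.
For R5C6:
  Consider where 5 can go in box 6.
  R5C4 is out (column 4 already has a 5).
  So the only cell in box 6 that can hold 5 is R5C6.
  So R5C6 = 5.

1,1,5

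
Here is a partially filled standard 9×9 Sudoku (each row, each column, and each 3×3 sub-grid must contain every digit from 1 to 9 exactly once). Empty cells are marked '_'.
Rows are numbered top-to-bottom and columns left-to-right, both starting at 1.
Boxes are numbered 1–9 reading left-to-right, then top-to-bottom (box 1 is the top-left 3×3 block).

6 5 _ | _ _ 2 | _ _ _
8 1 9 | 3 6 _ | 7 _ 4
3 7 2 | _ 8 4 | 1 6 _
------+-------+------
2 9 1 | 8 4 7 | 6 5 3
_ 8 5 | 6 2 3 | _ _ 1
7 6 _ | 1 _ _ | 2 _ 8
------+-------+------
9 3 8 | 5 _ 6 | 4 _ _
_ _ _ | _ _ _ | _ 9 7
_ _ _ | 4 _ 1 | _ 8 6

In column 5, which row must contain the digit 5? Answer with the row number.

6

Consider where 5 can go in column 5.
R1C5 is out (row 1 already has a 5).
R7C5 is out (row 7 already has a 5).
R8C5 is out (box 8 already has a 5).
R9C5 is out (box 8 already has a 5).
So the only cell in column 5 that can hold 5 is R6C5.
That is row 6.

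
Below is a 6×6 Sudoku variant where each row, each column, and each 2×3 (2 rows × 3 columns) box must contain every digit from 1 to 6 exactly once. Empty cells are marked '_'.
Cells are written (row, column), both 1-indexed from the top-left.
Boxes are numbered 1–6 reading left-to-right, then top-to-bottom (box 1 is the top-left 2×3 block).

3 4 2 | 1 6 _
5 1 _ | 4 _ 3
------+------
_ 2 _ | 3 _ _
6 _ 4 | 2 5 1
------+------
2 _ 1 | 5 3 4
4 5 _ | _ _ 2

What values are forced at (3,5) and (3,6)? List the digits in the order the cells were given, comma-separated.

4,6

For (3,5):
  Row 3 already contains {2, 3}.
  Column 5 already contains {3, 5, 6}.
  Its 2×3 block (box 4) already contains {1, 2, 3, 5}.
  The only value from 1–6 not eliminated is 4, so (3,5) = 4.
For (3,6):
  Row 3 already contains {2, 3}.
  Column 6 already contains {1, 2, 3, 4}.
  Its 2×3 block (box 4) already contains {1, 2, 3, 5}.
  The only value from 1–6 not eliminated is 6, so (3,6) = 6.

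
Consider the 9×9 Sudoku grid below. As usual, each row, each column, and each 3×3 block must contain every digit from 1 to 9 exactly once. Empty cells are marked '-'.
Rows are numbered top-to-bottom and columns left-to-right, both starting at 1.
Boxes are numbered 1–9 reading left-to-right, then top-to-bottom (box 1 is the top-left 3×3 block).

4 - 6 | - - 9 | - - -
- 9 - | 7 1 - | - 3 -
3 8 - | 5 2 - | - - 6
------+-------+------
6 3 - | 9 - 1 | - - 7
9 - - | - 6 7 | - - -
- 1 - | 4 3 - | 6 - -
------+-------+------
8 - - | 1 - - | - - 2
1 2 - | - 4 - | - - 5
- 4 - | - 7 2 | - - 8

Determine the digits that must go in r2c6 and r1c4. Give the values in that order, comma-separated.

6,3

For r2c6:
  Consider where 6 can go in row 2.
  r2c1 is out (column 1 already has a 6).
  r2c3 is out (column 3 already has a 6).
  r2c7 is out (column 7 already has a 6).
  r2c9 is out (column 9 already has a 6).
  So the only cell in row 2 that can hold 6 is r2c6.
  So r2c6 = 6.
For r1c4:
  Consider where 3 can go in row 1.
  r1c2 is out (column 2 already has a 3).
  r1c5 is out (column 5 already has a 3).
  r1c7 is out (box 3 already has a 3).
  r1c8 is out (column 8 already has a 3).
  r1c9 is out (box 3 already has a 3).
  So the only cell in row 1 that can hold 3 is r1c4.
  So r1c4 = 3.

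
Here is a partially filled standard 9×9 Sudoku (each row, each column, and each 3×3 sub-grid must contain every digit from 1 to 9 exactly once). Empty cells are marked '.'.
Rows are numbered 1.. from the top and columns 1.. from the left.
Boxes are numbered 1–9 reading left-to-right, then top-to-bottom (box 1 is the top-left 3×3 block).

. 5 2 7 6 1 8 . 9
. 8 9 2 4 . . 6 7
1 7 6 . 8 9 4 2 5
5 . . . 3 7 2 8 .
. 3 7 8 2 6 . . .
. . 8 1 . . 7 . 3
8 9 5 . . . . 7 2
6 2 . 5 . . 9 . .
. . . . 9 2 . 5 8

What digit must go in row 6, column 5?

5

Row 6 already contains {1, 3, 7, 8}.
Column 5 already contains {2, 3, 4, 6, 8, 9}.
Its 3×3 block (box 5) already contains {1, 2, 3, 6, 7, 8}.
The only value from 1–9 not eliminated is 5, so row 6, column 5 = 5.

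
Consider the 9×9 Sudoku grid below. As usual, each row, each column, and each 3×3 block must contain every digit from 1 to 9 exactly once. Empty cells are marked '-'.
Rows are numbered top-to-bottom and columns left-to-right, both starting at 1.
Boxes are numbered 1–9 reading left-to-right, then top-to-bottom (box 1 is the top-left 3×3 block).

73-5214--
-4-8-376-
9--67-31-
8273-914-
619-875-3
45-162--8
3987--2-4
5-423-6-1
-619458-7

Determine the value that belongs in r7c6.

Row 7 already contains {2, 3, 4, 7, 8, 9}.
Column 6 already contains {1, 2, 3, 5, 7, 9}.
Its 3×3 block (box 8) already contains {2, 3, 4, 5, 7, 9}.
The only value from 1–9 not eliminated is 6, so r7c6 = 6.

6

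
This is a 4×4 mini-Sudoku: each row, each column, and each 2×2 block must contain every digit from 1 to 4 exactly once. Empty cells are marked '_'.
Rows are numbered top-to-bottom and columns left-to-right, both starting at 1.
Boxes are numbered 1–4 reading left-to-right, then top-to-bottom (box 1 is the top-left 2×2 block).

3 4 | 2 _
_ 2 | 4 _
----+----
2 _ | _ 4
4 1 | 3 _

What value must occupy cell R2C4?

Cell R2C4 itself could take any of {1, 3} by direct elimination.
Consider where 3 can go in box 2.
R1C4 is out (row 1 already has a 3).
So the only cell in box 2 that can hold 3 is R2C4.
Therefore R2C4 = 3.

3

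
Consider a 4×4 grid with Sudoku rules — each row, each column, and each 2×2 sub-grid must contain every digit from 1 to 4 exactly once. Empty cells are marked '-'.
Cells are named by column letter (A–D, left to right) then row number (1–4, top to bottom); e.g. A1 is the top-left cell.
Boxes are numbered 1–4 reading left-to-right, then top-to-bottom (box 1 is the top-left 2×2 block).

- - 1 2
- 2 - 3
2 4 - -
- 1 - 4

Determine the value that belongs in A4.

3

Row 4 already contains {1, 4}.
Column A already contains {2}.
Its 2×2 block (box 3) already contains {1, 2, 4}.
The only value from 1–4 not eliminated is 3, so A4 = 3.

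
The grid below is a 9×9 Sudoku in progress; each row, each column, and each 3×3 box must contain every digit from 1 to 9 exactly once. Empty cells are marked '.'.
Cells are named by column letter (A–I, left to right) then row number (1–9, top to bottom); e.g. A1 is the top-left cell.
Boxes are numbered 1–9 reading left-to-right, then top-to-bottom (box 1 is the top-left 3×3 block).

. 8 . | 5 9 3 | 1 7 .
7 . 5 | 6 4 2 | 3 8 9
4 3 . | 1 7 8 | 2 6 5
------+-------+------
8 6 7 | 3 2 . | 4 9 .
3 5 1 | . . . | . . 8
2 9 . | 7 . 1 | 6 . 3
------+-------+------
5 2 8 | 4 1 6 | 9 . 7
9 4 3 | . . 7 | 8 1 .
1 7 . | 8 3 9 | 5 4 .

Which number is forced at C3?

9

Row 3 already contains {1, 2, 3, 4, 5, 6, 7, 8}.
Column C already contains {1, 3, 5, 7, 8}.
Its 3×3 block (box 1) already contains {3, 4, 5, 7, 8}.
The only value from 1–9 not eliminated is 9, so C3 = 9.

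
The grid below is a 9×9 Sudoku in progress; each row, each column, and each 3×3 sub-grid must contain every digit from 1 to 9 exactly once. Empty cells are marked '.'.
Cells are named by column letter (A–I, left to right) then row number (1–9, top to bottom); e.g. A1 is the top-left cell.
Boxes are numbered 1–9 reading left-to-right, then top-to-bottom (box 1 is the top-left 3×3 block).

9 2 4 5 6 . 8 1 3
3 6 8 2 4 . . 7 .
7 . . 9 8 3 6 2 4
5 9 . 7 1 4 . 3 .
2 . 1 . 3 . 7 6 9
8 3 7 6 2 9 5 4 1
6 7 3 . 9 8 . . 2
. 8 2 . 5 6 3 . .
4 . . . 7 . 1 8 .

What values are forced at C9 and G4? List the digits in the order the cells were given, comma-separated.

9,2

For C9:
  Consider where 9 can go in column C.
  C3 is out (row 3 already has a 9).
  C4 is out (row 4 already has a 9).
  So the only cell in column C that can hold 9 is C9.
  So C9 = 9.
For G4:
  Row 4 already contains {1, 3, 4, 5, 7, 9}.
  Column G already contains {1, 3, 5, 6, 7, 8}.
  Its 3×3 block (box 6) already contains {1, 3, 4, 5, 6, 7, 9}.
  The only value from 1–9 not eliminated is 2, so G4 = 2.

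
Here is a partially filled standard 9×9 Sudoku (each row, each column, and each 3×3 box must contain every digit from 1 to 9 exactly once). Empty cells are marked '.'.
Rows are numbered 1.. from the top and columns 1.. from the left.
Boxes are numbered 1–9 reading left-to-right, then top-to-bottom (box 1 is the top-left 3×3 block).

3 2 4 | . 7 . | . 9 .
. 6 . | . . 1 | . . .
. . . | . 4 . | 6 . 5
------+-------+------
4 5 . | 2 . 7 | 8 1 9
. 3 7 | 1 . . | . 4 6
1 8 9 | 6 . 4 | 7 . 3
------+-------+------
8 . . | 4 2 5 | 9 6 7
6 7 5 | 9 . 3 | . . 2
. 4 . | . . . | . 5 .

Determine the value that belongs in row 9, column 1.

9

Cell row 9, column 1 itself could take any of {2, 9} by direct elimination.
Consider where 9 can go in row 9.
row 9, column 3 is out (column 3 already has a 9). row 9, column 4 is out (column 4 already has a 9). row 9, column 5 is out (box 8 already has a 9). row 9, column 6 is out (box 8 already has a 9). The remaining empty cells in row 9 are similarly blocked.
So the only cell in row 9 that can hold 9 is row 9, column 1.
Therefore row 9, column 1 = 9.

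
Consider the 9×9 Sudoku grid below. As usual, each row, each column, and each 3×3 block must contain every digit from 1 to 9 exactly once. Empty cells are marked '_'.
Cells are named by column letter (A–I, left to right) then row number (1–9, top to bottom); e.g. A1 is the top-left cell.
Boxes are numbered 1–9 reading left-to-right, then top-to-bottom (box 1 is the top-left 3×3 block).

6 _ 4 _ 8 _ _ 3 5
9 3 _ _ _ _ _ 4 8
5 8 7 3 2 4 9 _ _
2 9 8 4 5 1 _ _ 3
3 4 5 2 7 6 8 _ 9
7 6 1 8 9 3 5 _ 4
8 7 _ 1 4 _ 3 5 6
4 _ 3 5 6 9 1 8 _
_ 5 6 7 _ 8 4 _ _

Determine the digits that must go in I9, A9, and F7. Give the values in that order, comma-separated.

2,1,2

For I9:
  Row 9 already contains {4, 5, 6, 7, 8}.
  Column I already contains {3, 4, 5, 6, 8, 9}.
  Its 3×3 block (box 9) already contains {1, 3, 4, 5, 6, 8}.
  The only value from 1–9 not eliminated is 2, so I9 = 2.
For A9:
  Row 9 already contains {4, 5, 6, 7, 8}.
  Column A already contains {2, 3, 4, 5, 6, 7, 8, 9}.
  Its 3×3 block (box 7) already contains {3, 4, 5, 6, 7, 8}.
  The only value from 1–9 not eliminated is 1, so A9 = 1.
For F7:
  Row 7 already contains {1, 3, 4, 5, 6, 7, 8}.
  Column F already contains {1, 3, 4, 6, 8, 9}.
  Its 3×3 block (box 8) already contains {1, 4, 5, 6, 7, 8, 9}.
  The only value from 1–9 not eliminated is 2, so F7 = 2.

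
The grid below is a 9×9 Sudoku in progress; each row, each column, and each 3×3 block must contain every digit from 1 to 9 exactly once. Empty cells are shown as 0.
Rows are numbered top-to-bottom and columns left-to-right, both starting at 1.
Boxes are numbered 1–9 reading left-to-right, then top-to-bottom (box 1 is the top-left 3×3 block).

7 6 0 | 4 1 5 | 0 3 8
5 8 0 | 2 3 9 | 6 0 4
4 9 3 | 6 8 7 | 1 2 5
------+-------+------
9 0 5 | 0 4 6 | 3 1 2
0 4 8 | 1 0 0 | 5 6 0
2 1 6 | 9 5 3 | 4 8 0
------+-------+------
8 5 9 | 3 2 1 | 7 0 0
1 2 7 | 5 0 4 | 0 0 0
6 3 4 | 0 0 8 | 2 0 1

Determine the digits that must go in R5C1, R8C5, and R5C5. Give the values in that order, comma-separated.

For R5C1:
  Row 5 already contains {1, 4, 5, 6, 8}.
  Column 1 already contains {1, 2, 4, 5, 6, 7, 8, 9}.
  Its 3×3 block (box 4) already contains {1, 2, 4, 5, 6, 8, 9}.
  The only value from 1–9 not eliminated is 3, so R5C1 = 3.
For R8C5:
  Consider where 6 can go in box 8.
  R9C4 is out (row 9 already has a 6).
  R9C5 is out (row 9 already has a 6).
  So the only cell in box 8 that can hold 6 is R8C5.
  So R8C5 = 6.
For R5C5:
  Row 5 already contains {1, 4, 5, 6, 8}.
  Column 5 already contains {1, 2, 3, 4, 5, 8}.
  Its 3×3 block (box 5) already contains {1, 3, 4, 5, 6, 9}.
  The only value from 1–9 not eliminated is 7, so R5C5 = 7.

3,6,7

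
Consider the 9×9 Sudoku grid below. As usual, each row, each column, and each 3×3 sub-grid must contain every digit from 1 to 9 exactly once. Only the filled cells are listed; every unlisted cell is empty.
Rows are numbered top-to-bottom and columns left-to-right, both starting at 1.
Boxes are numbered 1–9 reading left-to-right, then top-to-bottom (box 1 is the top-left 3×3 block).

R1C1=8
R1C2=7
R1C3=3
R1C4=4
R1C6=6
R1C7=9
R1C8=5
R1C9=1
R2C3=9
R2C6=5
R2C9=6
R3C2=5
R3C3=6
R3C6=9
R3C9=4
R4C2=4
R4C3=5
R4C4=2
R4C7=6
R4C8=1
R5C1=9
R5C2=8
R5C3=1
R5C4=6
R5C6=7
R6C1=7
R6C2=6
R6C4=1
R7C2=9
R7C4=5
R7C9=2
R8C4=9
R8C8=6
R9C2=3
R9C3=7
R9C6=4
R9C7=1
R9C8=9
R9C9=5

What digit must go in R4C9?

Cell R4C9 itself could take any of {3, 7, 8, 9} by direct elimination.
Consider where 7 can go in box 6.
R5C7 is out (row 5 already has a 7). R5C8 is out (row 5 already has a 7). R5C9 is out (row 5 already has a 7). R6C7 is out (row 6 already has a 7). The remaining empty cells in box 6 are similarly blocked.
So the only cell in box 6 that can hold 7 is R4C9.
Therefore R4C9 = 7.

7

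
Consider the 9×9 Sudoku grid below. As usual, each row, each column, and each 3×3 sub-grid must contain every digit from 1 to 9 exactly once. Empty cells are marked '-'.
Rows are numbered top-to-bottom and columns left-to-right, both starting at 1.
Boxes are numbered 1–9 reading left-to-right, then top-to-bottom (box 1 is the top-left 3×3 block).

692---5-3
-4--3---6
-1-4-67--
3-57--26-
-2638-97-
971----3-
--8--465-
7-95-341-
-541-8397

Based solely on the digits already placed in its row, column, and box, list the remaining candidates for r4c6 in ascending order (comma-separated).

Row 4 already contains {2, 3, 5, 6, 7}.
Column 6 already contains {3, 4, 6, 8}.
Its 3×3 block (box 5) already contains {3, 7, 8}.
Removing those from 1–9 leaves {1, 9} as the candidates for r4c6.

1,9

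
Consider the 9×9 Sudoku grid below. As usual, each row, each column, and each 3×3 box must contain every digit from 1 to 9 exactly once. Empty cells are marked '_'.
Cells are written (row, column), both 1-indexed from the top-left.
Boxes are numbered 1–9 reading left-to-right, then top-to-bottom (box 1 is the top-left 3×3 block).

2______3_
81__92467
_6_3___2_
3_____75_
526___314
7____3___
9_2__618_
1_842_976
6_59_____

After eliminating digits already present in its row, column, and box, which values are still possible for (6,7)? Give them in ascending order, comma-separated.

2,6,8

Row 6 already contains {3, 7}.
Column 7 already contains {1, 3, 4, 7, 9}.
Its 3×3 block (box 6) already contains {1, 3, 4, 5, 7}.
Removing those from 1–9 leaves {2, 6, 8} as the candidates for (6,7).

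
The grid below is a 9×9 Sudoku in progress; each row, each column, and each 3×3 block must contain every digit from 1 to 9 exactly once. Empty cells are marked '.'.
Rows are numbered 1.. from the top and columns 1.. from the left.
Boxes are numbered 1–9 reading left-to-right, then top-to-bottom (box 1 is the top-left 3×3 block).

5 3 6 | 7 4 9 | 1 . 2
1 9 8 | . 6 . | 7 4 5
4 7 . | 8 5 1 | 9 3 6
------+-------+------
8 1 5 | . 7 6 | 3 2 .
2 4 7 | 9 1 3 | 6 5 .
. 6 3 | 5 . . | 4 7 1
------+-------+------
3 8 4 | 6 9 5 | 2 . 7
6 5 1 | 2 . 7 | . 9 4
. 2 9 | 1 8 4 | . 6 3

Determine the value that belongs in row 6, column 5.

2

Row 6 already contains {1, 3, 4, 5, 6, 7}.
Column 5 already contains {1, 4, 5, 6, 7, 8, 9}.
Its 3×3 block (box 5) already contains {1, 3, 5, 6, 7, 9}.
The only value from 1–9 not eliminated is 2, so row 6, column 5 = 2.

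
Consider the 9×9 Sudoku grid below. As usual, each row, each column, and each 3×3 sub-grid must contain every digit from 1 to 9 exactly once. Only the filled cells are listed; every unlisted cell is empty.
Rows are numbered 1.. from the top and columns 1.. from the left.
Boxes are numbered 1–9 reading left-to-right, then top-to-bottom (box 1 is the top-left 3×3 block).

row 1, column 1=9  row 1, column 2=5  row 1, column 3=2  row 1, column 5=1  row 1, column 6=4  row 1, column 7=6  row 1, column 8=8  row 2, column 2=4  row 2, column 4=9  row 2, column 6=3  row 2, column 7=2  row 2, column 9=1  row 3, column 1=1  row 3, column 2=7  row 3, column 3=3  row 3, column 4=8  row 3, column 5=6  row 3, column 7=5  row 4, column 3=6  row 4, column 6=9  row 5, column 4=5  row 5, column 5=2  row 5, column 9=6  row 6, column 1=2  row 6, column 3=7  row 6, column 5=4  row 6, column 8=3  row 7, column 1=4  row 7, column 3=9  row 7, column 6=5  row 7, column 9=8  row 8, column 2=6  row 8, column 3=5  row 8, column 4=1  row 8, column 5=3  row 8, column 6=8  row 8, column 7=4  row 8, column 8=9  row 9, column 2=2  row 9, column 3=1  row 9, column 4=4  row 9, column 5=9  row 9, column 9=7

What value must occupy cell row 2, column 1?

6

Cell row 2, column 1 itself could take any of {6, 8} by direct elimination.
Consider where 6 can go in column 1.
row 4, column 1 is out (row 4 already has a 6).
row 5, column 1 is out (row 5 already has a 6).
row 8, column 1 is out (row 8 already has a 6).
row 9, column 1 is out (box 7 already has a 6).
So the only cell in column 1 that can hold 6 is row 2, column 1.
Therefore row 2, column 1 = 6.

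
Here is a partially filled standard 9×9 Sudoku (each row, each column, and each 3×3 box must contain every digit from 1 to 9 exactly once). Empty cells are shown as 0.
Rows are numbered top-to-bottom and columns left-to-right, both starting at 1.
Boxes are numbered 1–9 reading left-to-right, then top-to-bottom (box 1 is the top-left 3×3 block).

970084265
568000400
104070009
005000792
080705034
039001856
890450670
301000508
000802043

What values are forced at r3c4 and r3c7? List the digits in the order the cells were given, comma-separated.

For r3c4:
  Consider where 5 can go in box 2.
  r1c4 is out (row 1 already has a 5).
  r2c4 is out (row 2 already has a 5).
  r2c5 is out (row 2 already has a 5).
  r2c6 is out (row 2 already has a 5).
  r3c6 is out (column 6 already has a 5).
  So the only cell in box 2 that can hold 5 is r3c4.
  So r3c4 = 5.
For r3c7:
  Row 3 already contains {1, 4, 7, 9}.
  Column 7 already contains {2, 4, 5, 6, 7, 8}.
  Its 3×3 block (box 3) already contains {2, 4, 5, 6, 9}.
  The only value from 1–9 not eliminated is 3, so r3c7 = 3.

5,3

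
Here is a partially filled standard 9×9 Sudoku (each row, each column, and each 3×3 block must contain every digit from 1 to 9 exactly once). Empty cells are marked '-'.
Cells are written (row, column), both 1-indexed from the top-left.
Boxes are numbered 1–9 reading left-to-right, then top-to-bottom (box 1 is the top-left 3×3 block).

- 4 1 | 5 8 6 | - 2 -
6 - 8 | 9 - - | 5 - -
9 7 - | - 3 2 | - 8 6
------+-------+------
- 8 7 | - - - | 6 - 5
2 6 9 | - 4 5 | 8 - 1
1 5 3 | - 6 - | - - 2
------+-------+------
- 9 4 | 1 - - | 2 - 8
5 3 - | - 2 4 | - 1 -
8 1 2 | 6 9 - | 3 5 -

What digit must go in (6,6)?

Cell (6,6) itself could take any of {7, 8, 9} by direct elimination.
Consider where 8 can go in column 6.
(2,6) is out (row 2 already has a 8).
(4,6) is out (row 4 already has a 8).
(7,6) is out (row 7 already has a 8).
(9,6) is out (row 9 already has a 8).
So the only cell in column 6 that can hold 8 is (6,6).
Therefore (6,6) = 8.

8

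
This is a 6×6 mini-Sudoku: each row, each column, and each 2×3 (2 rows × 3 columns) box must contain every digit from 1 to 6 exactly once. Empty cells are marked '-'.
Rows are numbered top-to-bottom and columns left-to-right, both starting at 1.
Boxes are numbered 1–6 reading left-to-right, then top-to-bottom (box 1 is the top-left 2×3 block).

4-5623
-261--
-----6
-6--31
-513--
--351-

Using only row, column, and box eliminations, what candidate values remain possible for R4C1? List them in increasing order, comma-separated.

2,5

Row 4 already contains {1, 3, 6}.
Column 1 already contains {4}.
Its 2×3 block (box 3) already contains {6}.
Removing those from 1–6 leaves {2, 5} as the candidates for R4C1.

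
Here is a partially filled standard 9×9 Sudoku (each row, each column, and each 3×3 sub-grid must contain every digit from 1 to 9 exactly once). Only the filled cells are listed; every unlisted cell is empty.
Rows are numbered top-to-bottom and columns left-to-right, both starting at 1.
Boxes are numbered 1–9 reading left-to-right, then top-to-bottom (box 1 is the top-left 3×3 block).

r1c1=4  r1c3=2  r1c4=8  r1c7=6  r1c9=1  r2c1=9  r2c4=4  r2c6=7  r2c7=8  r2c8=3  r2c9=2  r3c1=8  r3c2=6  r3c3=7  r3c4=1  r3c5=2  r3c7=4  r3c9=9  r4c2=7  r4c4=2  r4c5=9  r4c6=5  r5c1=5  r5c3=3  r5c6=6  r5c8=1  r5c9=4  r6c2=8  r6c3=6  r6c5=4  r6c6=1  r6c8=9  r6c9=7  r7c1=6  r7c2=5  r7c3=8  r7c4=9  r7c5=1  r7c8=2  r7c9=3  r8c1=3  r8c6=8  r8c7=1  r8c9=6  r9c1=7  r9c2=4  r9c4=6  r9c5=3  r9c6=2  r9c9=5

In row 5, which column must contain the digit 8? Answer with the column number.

5

Consider where 8 can go in row 5.
r5c2 is out (column 2 already has a 8).
r5c4 is out (column 4 already has a 8).
r5c7 is out (column 7 already has a 8).
So the only cell in row 5 that can hold 8 is r5c5.
That is column 5.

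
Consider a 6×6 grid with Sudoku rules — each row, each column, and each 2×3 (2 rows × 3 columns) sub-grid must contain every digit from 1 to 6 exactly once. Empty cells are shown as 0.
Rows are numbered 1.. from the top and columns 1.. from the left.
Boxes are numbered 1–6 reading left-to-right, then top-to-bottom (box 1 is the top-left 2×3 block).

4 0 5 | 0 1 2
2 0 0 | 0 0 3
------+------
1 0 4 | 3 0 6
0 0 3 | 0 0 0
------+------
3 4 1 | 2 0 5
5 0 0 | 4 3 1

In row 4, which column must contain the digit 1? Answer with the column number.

4

Consider where 1 can go in row 4.
row 4, column 1 is out (column 1 already has a 1).
row 4, column 2 is out (box 3 already has a 1).
row 4, column 5 is out (column 5 already has a 1).
row 4, column 6 is out (column 6 already has a 1).
So the only cell in row 4 that can hold 1 is row 4, column 4.
That is column 4.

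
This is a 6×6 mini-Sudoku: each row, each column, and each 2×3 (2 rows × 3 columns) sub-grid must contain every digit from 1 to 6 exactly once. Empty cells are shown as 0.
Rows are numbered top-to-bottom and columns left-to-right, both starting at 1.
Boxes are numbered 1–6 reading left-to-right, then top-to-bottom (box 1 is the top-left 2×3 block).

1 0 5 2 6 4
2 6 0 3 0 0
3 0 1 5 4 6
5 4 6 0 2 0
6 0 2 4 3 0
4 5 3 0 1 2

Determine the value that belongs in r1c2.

Row 1 already contains {1, 2, 4, 5, 6}.
Column 2 already contains {4, 5, 6}.
Its 2×3 block (box 1) already contains {1, 2, 5, 6}.
The only value from 1–6 not eliminated is 3, so r1c2 = 3.

3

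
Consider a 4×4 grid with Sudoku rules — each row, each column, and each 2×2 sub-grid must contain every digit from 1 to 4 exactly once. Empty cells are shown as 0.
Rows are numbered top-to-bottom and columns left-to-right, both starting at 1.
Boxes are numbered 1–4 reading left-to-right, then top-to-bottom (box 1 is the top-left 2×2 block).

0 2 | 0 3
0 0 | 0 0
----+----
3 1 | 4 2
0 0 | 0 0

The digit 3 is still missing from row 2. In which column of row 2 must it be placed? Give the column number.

Consider where 3 can go in row 2.
R2C1 is out (column 1 already has a 3).
R2C3 is out (box 2 already has a 3).
R2C4 is out (column 4 already has a 3).
So the only cell in row 2 that can hold 3 is R2C2.
That is column 2.

2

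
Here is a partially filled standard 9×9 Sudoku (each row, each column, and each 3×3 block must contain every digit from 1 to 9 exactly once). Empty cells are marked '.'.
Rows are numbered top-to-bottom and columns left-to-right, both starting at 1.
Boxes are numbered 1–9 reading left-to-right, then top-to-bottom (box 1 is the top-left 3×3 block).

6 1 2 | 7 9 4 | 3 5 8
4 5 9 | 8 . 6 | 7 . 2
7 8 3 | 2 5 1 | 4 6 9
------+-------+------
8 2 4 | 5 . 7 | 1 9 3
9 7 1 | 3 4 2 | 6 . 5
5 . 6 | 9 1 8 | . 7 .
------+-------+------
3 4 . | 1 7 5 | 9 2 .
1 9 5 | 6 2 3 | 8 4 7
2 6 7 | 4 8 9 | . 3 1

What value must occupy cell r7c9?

Row 7 already contains {1, 2, 3, 4, 5, 7, 9}.
Column 9 already contains {1, 2, 3, 5, 7, 8, 9}.
Its 3×3 block (box 9) already contains {1, 2, 3, 4, 7, 8, 9}.
The only value from 1–9 not eliminated is 6, so r7c9 = 6.

6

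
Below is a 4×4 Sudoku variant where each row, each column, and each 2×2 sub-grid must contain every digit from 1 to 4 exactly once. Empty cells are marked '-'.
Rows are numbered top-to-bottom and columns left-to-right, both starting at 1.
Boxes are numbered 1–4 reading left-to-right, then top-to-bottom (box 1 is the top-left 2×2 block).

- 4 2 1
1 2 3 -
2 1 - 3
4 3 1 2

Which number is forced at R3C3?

4

Row 3 already contains {1, 2, 3}.
Column 3 already contains {1, 2, 3}.
Its 2×2 block (box 4) already contains {1, 2, 3}.
The only value from 1–4 not eliminated is 4, so R3C3 = 4.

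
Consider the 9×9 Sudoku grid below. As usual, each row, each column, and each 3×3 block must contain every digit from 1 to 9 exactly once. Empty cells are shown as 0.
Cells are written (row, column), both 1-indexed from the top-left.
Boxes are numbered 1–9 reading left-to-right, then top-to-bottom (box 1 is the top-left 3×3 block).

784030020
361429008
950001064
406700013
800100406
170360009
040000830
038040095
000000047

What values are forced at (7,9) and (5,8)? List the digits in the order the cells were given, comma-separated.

For (7,9):
  Consider where 2 can go in column 9.
  (1,9) is out (row 1 already has a 2).
  So the only cell in column 9 that can hold 2 is (7,9).
  So (7,9) = 2.
For (5,8):
  Consider where 7 can go in box 6.
  (4,7) is out (row 4 already has a 7).
  (6,7) is out (row 6 already has a 7).
  (6,8) is out (row 6 already has a 7).
  So the only cell in box 6 that can hold 7 is (5,8).
  So (5,8) = 7.

2,7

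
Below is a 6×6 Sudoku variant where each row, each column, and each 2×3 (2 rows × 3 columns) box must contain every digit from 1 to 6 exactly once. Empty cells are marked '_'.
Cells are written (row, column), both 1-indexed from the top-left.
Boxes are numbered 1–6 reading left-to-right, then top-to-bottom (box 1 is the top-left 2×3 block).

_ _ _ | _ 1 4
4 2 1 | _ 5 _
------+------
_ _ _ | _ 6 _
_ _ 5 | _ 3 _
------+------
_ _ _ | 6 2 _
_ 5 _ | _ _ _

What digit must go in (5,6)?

5

Cell (5,6) itself could take any of {1, 3, 5} by direct elimination.
Consider where 5 can go in box 6.
(6,4) is out (row 6 already has a 5).
(6,5) is out (row 6 already has a 5).
(6,6) is out (row 6 already has a 5).
So the only cell in box 6 that can hold 5 is (5,6).
Therefore (5,6) = 5.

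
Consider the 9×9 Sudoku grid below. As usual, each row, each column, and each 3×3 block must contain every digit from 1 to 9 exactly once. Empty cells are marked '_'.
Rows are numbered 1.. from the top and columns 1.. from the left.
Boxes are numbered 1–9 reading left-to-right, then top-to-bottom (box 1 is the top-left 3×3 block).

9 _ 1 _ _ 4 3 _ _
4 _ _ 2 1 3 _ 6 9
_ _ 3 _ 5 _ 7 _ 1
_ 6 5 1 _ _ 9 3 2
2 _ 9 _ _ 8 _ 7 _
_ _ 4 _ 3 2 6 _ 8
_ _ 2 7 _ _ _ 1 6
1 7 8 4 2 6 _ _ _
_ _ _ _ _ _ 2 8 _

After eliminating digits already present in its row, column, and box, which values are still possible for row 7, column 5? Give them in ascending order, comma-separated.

Row 7 already contains {1, 2, 6, 7}.
Column 5 already contains {1, 2, 3, 5}.
Its 3×3 block (box 8) already contains {2, 4, 6, 7}.
Removing those from 1–9 leaves {8, 9} as the candidates for row 7, column 5.

8,9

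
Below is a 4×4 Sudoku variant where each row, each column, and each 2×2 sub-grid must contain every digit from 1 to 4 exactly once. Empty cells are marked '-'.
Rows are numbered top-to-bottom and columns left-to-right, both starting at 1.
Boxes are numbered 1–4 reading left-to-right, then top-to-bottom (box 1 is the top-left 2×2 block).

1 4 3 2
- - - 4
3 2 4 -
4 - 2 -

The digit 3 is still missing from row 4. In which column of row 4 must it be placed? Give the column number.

4

Consider where 3 can go in row 4.
r4c2 is out (box 3 already has a 3).
So the only cell in row 4 that can hold 3 is r4c4.
That is column 4.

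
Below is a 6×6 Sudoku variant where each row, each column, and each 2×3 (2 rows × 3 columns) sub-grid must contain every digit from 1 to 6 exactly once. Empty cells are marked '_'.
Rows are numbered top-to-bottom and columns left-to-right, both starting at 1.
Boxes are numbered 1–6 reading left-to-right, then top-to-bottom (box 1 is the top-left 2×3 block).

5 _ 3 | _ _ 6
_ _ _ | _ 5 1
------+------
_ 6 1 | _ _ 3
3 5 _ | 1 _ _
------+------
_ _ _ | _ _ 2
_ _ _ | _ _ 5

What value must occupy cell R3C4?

5

Cell R3C4 itself could take any of {2, 4, 5} by direct elimination.
Consider where 5 can go in row 3.
R3C1 is out (column 1 already has a 5).
R3C5 is out (column 5 already has a 5).
So the only cell in row 3 that can hold 5 is R3C4.
Therefore R3C4 = 5.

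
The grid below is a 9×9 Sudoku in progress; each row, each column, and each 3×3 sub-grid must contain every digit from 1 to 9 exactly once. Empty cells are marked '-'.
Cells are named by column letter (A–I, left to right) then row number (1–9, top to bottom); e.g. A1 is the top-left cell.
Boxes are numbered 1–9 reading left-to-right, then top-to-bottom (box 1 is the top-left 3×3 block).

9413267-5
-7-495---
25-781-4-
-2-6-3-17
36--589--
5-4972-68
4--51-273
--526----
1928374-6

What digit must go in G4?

5

Row 4 already contains {1, 2, 3, 6, 7}.
Column G already contains {2, 4, 7, 9}.
Its 3×3 block (box 6) already contains {1, 6, 7, 8, 9}.
The only value from 1–9 not eliminated is 5, so G4 = 5.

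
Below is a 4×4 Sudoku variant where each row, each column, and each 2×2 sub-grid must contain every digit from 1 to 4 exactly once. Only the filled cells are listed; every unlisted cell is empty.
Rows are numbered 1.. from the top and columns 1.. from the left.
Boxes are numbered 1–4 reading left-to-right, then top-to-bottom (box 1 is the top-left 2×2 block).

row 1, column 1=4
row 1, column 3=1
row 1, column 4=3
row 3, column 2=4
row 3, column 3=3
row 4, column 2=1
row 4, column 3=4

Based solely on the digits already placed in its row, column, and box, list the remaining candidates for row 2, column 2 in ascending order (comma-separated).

2,3

Row 2 already contains {}.
Column 2 already contains {1, 4}.
Its 2×2 block (box 1) already contains {4}.
Removing those from 1–4 leaves {2, 3} as the candidates for row 2, column 2.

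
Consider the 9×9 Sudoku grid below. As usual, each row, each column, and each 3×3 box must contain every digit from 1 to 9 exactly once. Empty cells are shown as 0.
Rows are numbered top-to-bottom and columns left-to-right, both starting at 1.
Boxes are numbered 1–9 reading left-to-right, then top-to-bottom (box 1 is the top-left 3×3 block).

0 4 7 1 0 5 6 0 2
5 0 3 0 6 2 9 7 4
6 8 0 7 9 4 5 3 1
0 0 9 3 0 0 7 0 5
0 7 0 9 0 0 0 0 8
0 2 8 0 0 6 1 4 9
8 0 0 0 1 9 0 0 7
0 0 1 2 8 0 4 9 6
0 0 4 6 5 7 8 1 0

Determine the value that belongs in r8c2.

Cell r8c2 itself could take any of {3, 5} by direct elimination.
Consider where 5 can go in row 8.
r8c1 is out (column 1 already has a 5).
r8c6 is out (column 6 already has a 5).
So the only cell in row 8 that can hold 5 is r8c2.
Therefore r8c2 = 5.

5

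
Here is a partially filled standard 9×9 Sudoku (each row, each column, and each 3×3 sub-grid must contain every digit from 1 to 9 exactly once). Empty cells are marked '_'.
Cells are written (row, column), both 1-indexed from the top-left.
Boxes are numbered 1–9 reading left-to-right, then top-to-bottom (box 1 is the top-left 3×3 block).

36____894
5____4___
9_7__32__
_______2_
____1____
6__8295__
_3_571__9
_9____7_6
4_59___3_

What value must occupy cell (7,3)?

6

Cell (7,3) itself could take any of {2, 6, 8} by direct elimination.
Consider where 6 can go in column 3.
(1,3) is out (row 1 already has a 6). (2,3) is out (box 1 already has a 6). (4,3) is out (box 4 already has a 6). (5,3) is out (box 4 already has a 6). The remaining empty cells in column 3 are similarly blocked.
So the only cell in column 3 that can hold 6 is (7,3).
Therefore (7,3) = 6.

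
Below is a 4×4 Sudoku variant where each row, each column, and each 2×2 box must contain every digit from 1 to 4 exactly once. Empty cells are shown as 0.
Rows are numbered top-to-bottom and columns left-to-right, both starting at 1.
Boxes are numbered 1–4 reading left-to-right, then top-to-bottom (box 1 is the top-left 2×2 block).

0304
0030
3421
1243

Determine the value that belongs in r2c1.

4

Cell r2c1 itself could take any of {2, 4} by direct elimination.
Consider where 4 can go in row 2.
r2c2 is out (column 2 already has a 4).
r2c4 is out (column 4 already has a 4).
So the only cell in row 2 that can hold 4 is r2c1.
Therefore r2c1 = 4.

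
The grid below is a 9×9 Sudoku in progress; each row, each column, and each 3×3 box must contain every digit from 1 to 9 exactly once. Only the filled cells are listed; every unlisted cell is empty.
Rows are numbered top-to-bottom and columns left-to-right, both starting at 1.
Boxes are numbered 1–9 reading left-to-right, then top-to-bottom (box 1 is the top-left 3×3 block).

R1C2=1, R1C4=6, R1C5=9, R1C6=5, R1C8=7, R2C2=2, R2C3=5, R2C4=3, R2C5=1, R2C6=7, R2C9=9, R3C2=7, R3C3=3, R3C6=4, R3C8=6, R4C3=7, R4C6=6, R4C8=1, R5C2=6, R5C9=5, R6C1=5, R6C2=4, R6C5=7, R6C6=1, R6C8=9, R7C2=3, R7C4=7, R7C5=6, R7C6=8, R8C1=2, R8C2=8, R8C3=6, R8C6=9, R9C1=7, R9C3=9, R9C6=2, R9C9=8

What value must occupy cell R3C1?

9

Cell R3C1 itself could take any of {8, 9} by direct elimination.
Consider where 9 can go in row 3.
R3C4 is out (box 2 already has a 9).
R3C5 is out (column 5 already has a 9).
R3C7 is out (box 3 already has a 9).
R3C9 is out (column 9 already has a 9).
So the only cell in row 3 that can hold 9 is R3C1.
Therefore R3C1 = 9.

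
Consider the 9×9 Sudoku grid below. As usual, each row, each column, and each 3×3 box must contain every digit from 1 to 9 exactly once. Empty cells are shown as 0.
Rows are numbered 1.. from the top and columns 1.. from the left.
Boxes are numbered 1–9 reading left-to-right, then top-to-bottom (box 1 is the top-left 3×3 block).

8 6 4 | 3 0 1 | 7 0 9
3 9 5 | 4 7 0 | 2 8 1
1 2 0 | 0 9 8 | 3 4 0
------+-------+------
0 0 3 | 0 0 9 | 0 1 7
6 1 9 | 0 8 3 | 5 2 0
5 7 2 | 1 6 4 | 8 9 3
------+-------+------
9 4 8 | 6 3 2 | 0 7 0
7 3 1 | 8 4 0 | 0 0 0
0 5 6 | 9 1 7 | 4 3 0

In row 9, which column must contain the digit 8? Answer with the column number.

9

Consider where 8 can go in row 9.
row 9, column 1 is out (column 1 already has a 8).
So the only cell in row 9 that can hold 8 is row 9, column 9.
That is column 9.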